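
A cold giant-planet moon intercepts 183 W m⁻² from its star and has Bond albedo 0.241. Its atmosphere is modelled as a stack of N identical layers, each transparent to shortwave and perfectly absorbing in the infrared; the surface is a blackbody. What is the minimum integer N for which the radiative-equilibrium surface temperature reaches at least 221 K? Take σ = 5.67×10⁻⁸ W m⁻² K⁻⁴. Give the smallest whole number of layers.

Top-of-atmosphere balance: σT_e⁴ = S(1−α)/4 = 34.72 W m⁻² → T_e = 157.3 K.
Need (N+1)T_e⁴ ≥ T_s⁴, i.e. N+1 ≥ (221/157.3)⁴ = 3.895.
Rounding up, N = 3.

3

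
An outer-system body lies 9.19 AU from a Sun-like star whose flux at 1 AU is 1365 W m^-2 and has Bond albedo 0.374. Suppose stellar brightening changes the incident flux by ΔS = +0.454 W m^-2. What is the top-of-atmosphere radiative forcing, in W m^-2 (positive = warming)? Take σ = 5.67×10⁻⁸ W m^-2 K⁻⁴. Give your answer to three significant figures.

0.0711 W m^-2

Irradiance scales as 1/d², so S = 1365 W m^-2 × (1/9.19)² = 16.16 W m^-2.
TOA radiative forcing: ΔF = (1−α)ΔS/4 = 0.626·(+0.454)/4 = 0.07105 W m^-2.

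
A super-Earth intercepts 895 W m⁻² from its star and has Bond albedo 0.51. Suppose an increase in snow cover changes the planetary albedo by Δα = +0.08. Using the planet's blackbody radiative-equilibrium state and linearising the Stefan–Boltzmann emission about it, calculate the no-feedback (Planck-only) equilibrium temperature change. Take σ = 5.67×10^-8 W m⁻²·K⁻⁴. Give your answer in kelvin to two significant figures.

-8.6 K

The baseline emission temperature is T_e = 209.7 K.
TOA radiative forcing: ΔF = −S·Δα/4 = −895.0·(+0.08)/4 = -17.90 W m⁻².
The Planck feedback parameter is 4σT_e³ = 2.091 W m⁻²/K.
Hence the no-feedback warming is ΔF/(4σT_e³) = -8.56 K.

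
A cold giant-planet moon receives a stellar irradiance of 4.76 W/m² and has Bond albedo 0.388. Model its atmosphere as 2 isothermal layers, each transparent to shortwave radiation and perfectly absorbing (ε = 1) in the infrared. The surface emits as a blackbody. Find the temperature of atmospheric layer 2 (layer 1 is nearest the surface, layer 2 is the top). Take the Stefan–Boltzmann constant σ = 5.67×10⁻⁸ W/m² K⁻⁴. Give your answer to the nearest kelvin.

Top-of-atmosphere balance: σT_e⁴ = S(1−α)/4 = 0.7283 W/m² → T_e = 59.87 K.
The net upward flux σT_e⁴ is constant between every pair of levels, so T_k⁴ = (N+1−k)T_e⁴.
With k = 2: T_2 = (2+1−2)^¼·59.87 K = 59.87 K.

60 K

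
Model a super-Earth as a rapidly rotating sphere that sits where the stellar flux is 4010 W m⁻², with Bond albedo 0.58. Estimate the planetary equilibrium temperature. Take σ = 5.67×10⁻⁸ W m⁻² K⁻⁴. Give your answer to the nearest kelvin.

294 kelvin

The planet absorbs (1−α)S over its disc πR² and re-emits over 4πR², so the mean absorbed flux is (1−0.58)·4010/4 = 421.1 W m⁻².
Set σT⁴ = 421.1 → T = (421.1/σ)^(1/4) = 293.6 K.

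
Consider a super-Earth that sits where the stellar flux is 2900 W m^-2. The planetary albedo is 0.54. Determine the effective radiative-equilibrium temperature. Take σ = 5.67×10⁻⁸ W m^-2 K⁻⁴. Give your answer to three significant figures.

Averaging over the sphere, the absorbed flux is S(1−α)/4 = 333.5 W m^-2.
Set σT⁴ = 333.5 → T = (333.5/σ)^(1/4) = 276.9 K.

277 K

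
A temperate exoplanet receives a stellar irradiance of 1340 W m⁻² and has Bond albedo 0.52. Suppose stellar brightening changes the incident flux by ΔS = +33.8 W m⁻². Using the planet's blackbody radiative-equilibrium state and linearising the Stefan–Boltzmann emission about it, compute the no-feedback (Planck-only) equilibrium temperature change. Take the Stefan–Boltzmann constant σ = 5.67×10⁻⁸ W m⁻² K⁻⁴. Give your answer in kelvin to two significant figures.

1.5 kelvin

The baseline emission temperature is T_e = 230.8 K.
ΔF = Δ[S(1−α)]/4 = (1−0.52)·+33.8/4 = 4.056 W m⁻².
Linearising σT⁴ gives d(σT⁴)/dT = 4σT_e³ = 2.787 W m⁻² per K.
ΔT₀ = ΔF/λ_P = 4.056/2.787 = 1.46 K.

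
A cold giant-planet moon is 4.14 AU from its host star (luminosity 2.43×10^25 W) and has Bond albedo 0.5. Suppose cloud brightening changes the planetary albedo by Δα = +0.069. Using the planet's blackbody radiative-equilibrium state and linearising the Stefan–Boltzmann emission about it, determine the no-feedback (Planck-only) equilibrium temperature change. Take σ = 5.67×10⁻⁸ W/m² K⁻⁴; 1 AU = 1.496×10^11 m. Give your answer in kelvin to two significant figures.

Orbital distance: d = 4.14 AU = 6.193×10^11 m.
Spreading L over a sphere of radius d: S = 2.43×10^25/(4π·6.19×10^11²) = 5.041 W/m².
Unperturbed T_e = [5.041·(1−0.5)/(4σ)]^¼ = 57.74 K.
TOA radiative forcing: ΔF = −S·Δα/4 = −5.041·(+0.069)/4 = -0.08696 W/m².
The Planck feedback parameter is 4σT_e³ = 0.04366 W/m²/K.
Hence the no-feedback warming is ΔF/(4σT_e³) = -1.99 K.

-2.0 kelvin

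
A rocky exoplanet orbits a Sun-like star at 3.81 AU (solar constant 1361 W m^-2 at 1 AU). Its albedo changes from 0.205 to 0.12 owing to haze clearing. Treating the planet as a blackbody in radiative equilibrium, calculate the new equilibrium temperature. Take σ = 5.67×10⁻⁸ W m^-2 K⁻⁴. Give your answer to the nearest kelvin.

138 K

Irradiance scales as 1/d², so S = 1361 W m^-2 × (1/3.81)² = 93.76 W m^-2.
New equilibrium: T₂ = [(1−0.12)·93.76/(4σ)]^(1/4) = 138.1 K.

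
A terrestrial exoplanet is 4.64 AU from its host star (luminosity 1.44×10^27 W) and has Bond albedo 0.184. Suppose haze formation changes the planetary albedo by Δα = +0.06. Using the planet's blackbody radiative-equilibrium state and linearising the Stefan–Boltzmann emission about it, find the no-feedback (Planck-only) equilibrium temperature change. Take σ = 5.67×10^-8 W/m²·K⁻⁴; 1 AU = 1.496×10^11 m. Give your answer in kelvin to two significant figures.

-3.1 K

d = 4.64 × 1.496×10^11 m = 6.941×10^11 m.
Flux at the orbit: S = L/(4πd²) = 1.44×10^27/(4π·(6.94×10^11)²) = 237.8 W/m².
Reference equilibrium: T_e = [S(1−α)/(4σ)]^(1/4) = 171.0 K.
The change in absorbed flux is Δ[S(1−α)/4] = −SΔα/4 = -3.567 W/m².
Linearising σT⁴ gives d(σT⁴)/dT = 4σT_e³ = 1.135 W/m² per K.
So ΔT₀ = -3.567/1.135 = -3.14 K.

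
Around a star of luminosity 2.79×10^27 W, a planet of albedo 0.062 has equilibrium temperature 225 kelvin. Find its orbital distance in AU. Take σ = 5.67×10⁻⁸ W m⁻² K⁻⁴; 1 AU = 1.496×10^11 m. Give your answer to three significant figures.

4.00 AU

Energy balance gives S = 4σT⁴/(1−α) = 619.7 W m⁻².
S = L/(4πd²) → d = √(L/4πS) = √(2.79×10^27/(4π·619.7)) = 5.986×10^11 m = 4.001 AU.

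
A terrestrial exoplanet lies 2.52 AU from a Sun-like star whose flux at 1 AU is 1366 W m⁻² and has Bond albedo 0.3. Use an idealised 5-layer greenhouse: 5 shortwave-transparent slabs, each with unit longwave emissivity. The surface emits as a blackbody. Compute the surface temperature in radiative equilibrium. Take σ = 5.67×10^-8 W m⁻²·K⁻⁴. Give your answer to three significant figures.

By the inverse-square law, S = 1366/2.52² = 215.1 W m⁻².
OLR = S(1−α)/4 = 37.64 W m⁻²; the top layer radiates at T_e = 160.5 K.
Layer-by-layer balance gives σT_s⁴ = (N+1)σT_e⁴, so T_s = 6^¼·160.5 = 251.2 K.

251 K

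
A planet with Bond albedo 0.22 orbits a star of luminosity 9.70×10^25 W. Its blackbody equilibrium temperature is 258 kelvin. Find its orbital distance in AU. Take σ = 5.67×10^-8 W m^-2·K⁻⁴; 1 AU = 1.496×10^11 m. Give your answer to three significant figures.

0.517 AU

The flux needed for this T is 4σT⁴/(1−0.22) = 1288 W m^-2.
Then d = [L/(4πS)]^(1/2) = 7.740×10^10 m, i.e. 0.5174 AU.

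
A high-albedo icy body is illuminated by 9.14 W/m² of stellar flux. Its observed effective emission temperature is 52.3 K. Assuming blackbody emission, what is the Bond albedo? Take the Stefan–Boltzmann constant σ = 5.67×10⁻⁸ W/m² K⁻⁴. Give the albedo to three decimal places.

0.814

From σT⁴ = S(1−α)/4 we invert for α: 1−α = 4σT⁴/S.
σT⁴ = 0.4242 W/m², so 4σT⁴ = 1.697 W/m².
Hence α = 1 − 1.697/9.140 = 0.8143.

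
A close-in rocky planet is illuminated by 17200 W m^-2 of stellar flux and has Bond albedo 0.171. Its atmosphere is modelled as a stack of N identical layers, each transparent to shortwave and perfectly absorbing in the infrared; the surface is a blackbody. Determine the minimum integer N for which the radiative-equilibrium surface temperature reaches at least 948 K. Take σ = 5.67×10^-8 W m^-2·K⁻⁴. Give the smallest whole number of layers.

The effective emission temperature is T_e = [S(1−α)/(4σ)]^¼ = 500.7 K.
Need (N+1)T_e⁴ ≥ T_s⁴, i.e. N+1 ≥ (948/500.7)⁴ = 12.847.
The minimum whole number is N = 12.

12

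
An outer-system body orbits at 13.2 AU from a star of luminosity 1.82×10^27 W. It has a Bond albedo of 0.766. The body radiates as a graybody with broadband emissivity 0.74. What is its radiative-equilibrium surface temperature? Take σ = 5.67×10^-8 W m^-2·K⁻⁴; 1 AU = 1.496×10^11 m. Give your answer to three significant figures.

d = 13.2 × 1.496×10^11 m = 1.975×10^12 m.
S = L/(4πd²) = 37.14 W m^-2.
The planet absorbs (1−α)S over its disc πR² and re-emits over 4πR², so the mean absorbed flux is (1−0.766)·37.14/4 = 2.173 W m^-2.
Radiative balance εσT⁴ = 2.173 gives T = [2.173/(0.74·σ)]^(1/4) = 84.83 K.

84.8 kelvin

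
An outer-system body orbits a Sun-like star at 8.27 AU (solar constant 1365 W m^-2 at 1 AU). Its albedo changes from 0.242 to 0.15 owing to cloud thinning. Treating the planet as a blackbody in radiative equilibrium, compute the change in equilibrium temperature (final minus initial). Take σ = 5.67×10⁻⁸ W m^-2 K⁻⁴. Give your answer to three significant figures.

2.63 K

Irradiance scales as 1/d², so S = 1365 W m^-2 × (1/8.27)² = 19.96 W m^-2.
Before: T₁ = [19.96·0.758/(4σ)]^(1/4) = 90.37 K.
Final:   T₂ = [S(1−0.15)/(4σ)]^(1/4) = 93.00 K.
Change: 93.00 − 90.37 = 2.626 K.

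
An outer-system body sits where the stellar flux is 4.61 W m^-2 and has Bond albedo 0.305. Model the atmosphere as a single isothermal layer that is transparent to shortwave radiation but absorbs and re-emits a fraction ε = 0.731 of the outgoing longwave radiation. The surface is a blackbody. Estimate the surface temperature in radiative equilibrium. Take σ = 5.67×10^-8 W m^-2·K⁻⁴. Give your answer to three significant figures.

The planet radiates to space at T_e = [S(1−α)/(4σ)]^(1/4) = 61.31 K.
For a single slab of emissivity ε, T_s⁴ = 2T_e⁴/(2−ε); thus T_s = 61.31·(1.576)^(1/4) = 68.69 K.

68.7 K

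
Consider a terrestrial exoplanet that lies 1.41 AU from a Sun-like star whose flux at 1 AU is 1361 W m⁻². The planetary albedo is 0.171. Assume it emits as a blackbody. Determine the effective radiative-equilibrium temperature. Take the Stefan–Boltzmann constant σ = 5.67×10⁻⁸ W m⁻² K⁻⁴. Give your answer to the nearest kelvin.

224 K

By the inverse-square law, S = 1361/1.41² = 684.6 W m⁻².
The planet absorbs (1−α)S over its disc πR² and re-emits over 4πR², so the mean absorbed flux is (1−0.171)·684.6/4 = 141.9 W m⁻².
Balancing against σT⁴: T = (141.9/5.67×10⁻⁸)^(1/4) = 223.7 K.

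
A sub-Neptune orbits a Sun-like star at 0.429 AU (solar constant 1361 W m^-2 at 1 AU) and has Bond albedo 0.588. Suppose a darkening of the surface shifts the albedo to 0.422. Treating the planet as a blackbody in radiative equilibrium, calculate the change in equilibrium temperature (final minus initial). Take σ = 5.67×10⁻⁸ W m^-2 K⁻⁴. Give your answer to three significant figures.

30.1 K

Flux at the orbit: S = 1361/(0.429)² = 7395 W m^-2.
Initial: T₁ = [S(1−0.588)/(4σ)]^(1/4) = 340.4 K.
Final:   T₂ = [S(1−0.422)/(4σ)]^(1/4) = 370.5 K.
Change: 370.5 − 340.4 = 30.07 K.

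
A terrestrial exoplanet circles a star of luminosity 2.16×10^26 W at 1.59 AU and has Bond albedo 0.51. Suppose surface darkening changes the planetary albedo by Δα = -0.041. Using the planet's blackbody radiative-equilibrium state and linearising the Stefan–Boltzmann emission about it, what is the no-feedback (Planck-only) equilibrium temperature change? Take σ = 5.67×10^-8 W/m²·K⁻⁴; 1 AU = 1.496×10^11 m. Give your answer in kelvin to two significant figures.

Orbital distance: d = 1.59 AU = 2.379×10^11 m.
Spreading L over a sphere of radius d: S = 2.16×10^26/(4π·2.38×10^11²) = 303.8 W/m².
Unperturbed T_e = [303.8·(1−0.51)/(4σ)]^¼ = 160.1 K.
The change in absorbed flux is Δ[S(1−α)/4] = −SΔα/4 = 3.114 W/m².
Linearising σT⁴ gives d(σT⁴)/dT = 4σT_e³ = 0.9300 W/m² per K.
So ΔT₀ = 3.114/0.9300 = 3.35 K.

3.3 K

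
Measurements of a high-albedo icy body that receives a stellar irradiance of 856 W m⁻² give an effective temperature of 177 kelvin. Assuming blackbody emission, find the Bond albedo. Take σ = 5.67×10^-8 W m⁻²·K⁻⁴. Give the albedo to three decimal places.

0.740

From σT⁴ = S(1−α)/4 we invert for α: 1−α = 4σT⁴/S.
4σT⁴ = 4·5.67×10⁻⁸·(177)⁴ = 222.6 W m⁻².
1−α = 222.6/856.0 = 0.2601, so α = 0.7399.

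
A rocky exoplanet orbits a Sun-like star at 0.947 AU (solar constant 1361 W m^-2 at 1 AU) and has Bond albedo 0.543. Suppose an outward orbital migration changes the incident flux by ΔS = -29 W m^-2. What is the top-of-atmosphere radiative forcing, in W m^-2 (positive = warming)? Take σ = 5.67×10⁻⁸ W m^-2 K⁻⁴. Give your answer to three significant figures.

Flux at the orbit: S = 1361/(0.947)² = 1518 W m^-2.
Only a fraction (1−α) is absorbed and it's spread over 4πR², so ΔF = (1−α)ΔS/4 = -3.313 W m^-2.

-3.31 W m^-2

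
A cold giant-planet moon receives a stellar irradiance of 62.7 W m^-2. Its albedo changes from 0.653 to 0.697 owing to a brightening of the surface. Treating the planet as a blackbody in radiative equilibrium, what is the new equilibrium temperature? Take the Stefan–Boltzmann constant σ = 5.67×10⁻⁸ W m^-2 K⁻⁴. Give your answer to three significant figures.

95.7 K

New equilibrium: T₂ = [(1−0.697)·62.70/(4σ)]^(1/4) = 95.67 K.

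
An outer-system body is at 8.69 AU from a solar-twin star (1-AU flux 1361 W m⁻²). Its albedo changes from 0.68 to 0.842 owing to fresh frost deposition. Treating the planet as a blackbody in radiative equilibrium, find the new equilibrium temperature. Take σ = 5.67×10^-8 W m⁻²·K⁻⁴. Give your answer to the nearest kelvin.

Irradiance scales as 1/d², so S = 1361 W m⁻² × (1/8.69)² = 18.02 W m⁻².
T₂ = [S(1−α₂)/(4σ)]^(1/4) = [18.02·0.158/(4σ)]^(1/4) = 59.53 K.

60 kelvin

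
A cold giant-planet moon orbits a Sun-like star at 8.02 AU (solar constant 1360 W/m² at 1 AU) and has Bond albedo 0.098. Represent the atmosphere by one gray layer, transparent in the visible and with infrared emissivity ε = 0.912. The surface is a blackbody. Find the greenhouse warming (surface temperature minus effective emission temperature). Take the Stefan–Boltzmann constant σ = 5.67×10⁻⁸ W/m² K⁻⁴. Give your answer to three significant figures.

15.7 kelvin

Irradiance scales as 1/d², so S = 1360 W/m² × (1/8.02)² = 21.14 W/m².
The planet radiates to space at T_e = [S(1−α)/(4σ)]^(1/4) = 95.76 K.
Surface balance with a leaky layer gives σT_s⁴ = σT_e⁴·2/(2−ε), so T_s = T_e·[2/(2−0.912)]^(1/4) = 111.5 K.
Greenhouse warming: T_s − T_e = 15.74 K.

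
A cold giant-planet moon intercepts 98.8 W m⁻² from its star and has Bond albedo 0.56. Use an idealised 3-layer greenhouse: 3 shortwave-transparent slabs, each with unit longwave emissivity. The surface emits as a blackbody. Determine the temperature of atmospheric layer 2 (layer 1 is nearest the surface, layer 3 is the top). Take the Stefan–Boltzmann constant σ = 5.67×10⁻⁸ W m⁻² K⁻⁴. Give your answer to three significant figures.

The effective emission temperature is T_e = [S(1−α)/(4σ)]^¼ = 117.7 K.
Each opaque layer satisfies 2T_j⁴ = T_{j−1}⁴ + T_{j+1}⁴, giving T_k⁴ = (N+1−k)T_e⁴.
With k = 2: T_2 = (3+1−2)^¼·117.7 K = 139.9 K.

140 K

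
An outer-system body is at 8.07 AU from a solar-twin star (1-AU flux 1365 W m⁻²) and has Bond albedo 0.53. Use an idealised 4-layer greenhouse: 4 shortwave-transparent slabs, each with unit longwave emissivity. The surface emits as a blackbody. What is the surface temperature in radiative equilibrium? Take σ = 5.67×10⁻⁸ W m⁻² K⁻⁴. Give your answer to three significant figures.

121 K

Irradiance scales as 1/d², so S = 1365 W m⁻² × (1/8.07)² = 20.96 W m⁻².
The effective emission temperature is T_e = [S(1−α)/(4σ)]^¼ = 81.18 K.
Layer-by-layer balance gives σT_s⁴ = (N+1)σT_e⁴, so T_s = 5^¼·81.18 = 121.4 K.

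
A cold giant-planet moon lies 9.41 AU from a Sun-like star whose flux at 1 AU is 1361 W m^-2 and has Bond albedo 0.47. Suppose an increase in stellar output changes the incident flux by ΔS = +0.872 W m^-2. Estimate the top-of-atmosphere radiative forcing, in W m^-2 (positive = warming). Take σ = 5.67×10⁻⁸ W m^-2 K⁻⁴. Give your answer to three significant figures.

By the inverse-square law, S = 1361/9.41² = 15.37 W m^-2.
ΔF = Δ[S(1−α)]/4 = (1−0.47)·+0.872/4 = 0.1155 W m^-2.

0.116 W m^-2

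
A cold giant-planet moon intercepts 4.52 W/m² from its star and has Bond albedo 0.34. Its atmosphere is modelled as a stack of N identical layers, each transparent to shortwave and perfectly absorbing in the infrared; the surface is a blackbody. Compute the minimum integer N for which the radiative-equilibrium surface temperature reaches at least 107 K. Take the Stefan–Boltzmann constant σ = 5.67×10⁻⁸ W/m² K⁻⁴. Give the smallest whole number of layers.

9

The effective emission temperature is T_e = [S(1−α)/(4σ)]^¼ = 60.22 K.
T_s = (N+1)^(1/4)·T_e ≥ 107 K requires N+1 ≥ (T_s/T_e)⁴ = (107/60.22)⁴ = 9.965.
Rounding up, N = 9.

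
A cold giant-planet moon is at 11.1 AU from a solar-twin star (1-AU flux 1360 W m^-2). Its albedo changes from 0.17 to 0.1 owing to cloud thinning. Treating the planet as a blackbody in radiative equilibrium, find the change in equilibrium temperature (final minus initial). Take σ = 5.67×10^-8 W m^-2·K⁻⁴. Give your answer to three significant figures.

Flux at the orbit: S = 1360/(11.1)² = 11.04 W m^-2.
Before: T₁ = [11.04·0.83/(4σ)]^(1/4) = 79.72 K.
With α = 0.1, T₂ = 81.35 K.
ΔT = T₂ − T₁ = 1.630 K.

1.63 K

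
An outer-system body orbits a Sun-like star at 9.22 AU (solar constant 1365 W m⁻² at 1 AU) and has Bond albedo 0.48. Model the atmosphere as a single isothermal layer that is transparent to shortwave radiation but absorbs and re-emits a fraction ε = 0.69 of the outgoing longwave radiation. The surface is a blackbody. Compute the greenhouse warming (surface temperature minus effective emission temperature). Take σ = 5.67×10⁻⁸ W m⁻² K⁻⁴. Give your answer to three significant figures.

Irradiance scales as 1/d², so S = 1365 W m⁻² × (1/9.22)² = 16.06 W m⁻².
The planet radiates to space at T_e = [S(1−α)/(4σ)]^(1/4) = 77.89 K.
The surface balance (absorbed SW + ε·downward IR = σT_s⁴) with T_a⁴ = T_s⁴/2 reduces to T_s = T_e·[2/(2−ε)]^¼ = 86.59 K.
The atmosphere warms the surface by 8.691 K.

8.69 K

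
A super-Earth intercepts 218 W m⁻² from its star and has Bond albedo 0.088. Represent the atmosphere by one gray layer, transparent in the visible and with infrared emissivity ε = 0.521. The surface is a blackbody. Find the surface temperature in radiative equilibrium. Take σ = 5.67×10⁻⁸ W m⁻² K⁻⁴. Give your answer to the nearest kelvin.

186 K

The planet radiates to space at T_e = [S(1−α)/(4σ)]^(1/4) = 172.1 K.
For a single slab of emissivity ε, T_s⁴ = 2T_e⁴/(2−ε); thus T_s = 172.1·(1.352)^(1/4) = 185.6 K.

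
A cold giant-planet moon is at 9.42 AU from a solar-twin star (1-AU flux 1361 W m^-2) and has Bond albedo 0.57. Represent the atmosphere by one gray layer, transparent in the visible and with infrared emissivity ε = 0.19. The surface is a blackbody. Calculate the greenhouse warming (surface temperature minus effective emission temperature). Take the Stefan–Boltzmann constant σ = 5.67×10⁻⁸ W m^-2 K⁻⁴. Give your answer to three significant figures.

By the inverse-square law, S = 1361/9.42² = 15.34 W m^-2.
At the top of the atmosphere, σT_e⁴ = S(1−α)/4 = 1.649 W m^-2, giving T_e = 73.43 K.
The surface balance (absorbed SW + ε·downward IR = σT_s⁴) with T_a⁴ = T_s⁴/2 reduces to T_s = T_e·[2/(2−ε)]^¼ = 75.29 K.
Greenhouse warming: T_s − T_e = 1.856 K.

1.86 K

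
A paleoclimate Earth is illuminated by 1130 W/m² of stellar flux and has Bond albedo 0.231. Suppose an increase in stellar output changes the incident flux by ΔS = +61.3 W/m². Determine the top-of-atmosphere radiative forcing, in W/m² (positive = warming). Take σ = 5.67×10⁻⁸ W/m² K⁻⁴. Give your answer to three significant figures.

Only a fraction (1−α) is absorbed and it's spread over 4πR², so ΔF = (1−α)ΔS/4 = 11.78 W/m².

11.8 W/m²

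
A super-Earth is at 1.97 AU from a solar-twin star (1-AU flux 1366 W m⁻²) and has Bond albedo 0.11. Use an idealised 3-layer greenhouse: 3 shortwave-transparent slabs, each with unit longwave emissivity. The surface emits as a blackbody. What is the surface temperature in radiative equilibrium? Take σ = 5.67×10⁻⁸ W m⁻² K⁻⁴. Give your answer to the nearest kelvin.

Irradiance scales as 1/d², so S = 1366 W m⁻² × (1/1.97)² = 352.0 W m⁻².
OLR = S(1−α)/4 = 78.32 W m⁻²; the top layer radiates at T_e = 192.8 K.
With N = 3 opaque layers, T_s = (N+1)^(1/4)·T_e = 4^(1/4)·192.8 = 272.6 K.

273 K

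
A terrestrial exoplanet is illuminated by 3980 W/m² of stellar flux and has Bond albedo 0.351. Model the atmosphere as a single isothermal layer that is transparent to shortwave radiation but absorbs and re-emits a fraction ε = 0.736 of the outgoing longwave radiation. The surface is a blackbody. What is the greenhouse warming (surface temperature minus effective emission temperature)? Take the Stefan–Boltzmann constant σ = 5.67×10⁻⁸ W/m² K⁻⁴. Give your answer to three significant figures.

Effective emission temperature (TOA balance): σT_e⁴ = S(1−α)/4 = 645.8 W/m² → T_e = 326.7 K.
For a single slab of emissivity ε, T_s⁴ = 2T_e⁴/(2−ε); thus T_s = 326.7·(1.582)^(1/4) = 366.4 K.
Greenhouse warming: T_s − T_e = 39.71 K.

39.7 kelvin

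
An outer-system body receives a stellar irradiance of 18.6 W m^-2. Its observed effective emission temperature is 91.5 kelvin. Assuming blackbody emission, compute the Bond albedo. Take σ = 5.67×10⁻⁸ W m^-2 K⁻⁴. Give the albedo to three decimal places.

0.145

From σT⁴ = S(1−α)/4 we invert for α: 1−α = 4σT⁴/S.
σT⁴ = 3.974 W m^-2, so 4σT⁴ = 15.90 W m^-2.
Hence α = 1 − 15.90/18.60 = 0.1453.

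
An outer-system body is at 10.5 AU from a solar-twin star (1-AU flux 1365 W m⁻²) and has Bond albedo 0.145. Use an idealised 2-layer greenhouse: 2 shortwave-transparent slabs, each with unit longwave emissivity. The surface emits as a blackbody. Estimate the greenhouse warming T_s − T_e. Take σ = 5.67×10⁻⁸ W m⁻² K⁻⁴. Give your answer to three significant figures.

26.1 K

By the inverse-square law, S = 1365/10.5² = 12.38 W m⁻².
OLR = S(1−α)/4 = 2.646 W m⁻²; the top layer radiates at T_e = 82.66 K.
T_s = (N+1)^(1/4)·T_e = 108.8 K.
So the greenhouse effect raises the surface by 108.8 − 82.66 = 26.13 K.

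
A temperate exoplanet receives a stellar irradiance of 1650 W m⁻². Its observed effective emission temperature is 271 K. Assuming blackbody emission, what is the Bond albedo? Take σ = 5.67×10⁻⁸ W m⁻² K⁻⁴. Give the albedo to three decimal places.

Rearranging the radiative balance, α = 1 − 4σT⁴/S.
σT⁴ = 305.8 W m⁻², so 4σT⁴ = 1223 W m⁻².
1−α = 1223/1650 = 0.7414, so α = 0.2586.

0.259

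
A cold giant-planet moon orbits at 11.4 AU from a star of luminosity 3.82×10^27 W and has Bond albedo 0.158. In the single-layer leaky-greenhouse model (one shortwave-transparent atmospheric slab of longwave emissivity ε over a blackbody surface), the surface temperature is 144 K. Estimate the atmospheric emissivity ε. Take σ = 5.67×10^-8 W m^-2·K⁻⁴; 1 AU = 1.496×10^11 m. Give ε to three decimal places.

d = 11.4 × 1.496×10^11 m = 1.705×10^12 m.
Spreading L over a sphere of radius d: S = 3.82×10^27/(4π·1.71×10^12²) = 104.5 W m^-2.
TOA balance gives T_e = 140.3 K.
Since (2−ε)/2 = (T_e/T_s)⁴ = 0.9024, ε = 0.1952.

0.195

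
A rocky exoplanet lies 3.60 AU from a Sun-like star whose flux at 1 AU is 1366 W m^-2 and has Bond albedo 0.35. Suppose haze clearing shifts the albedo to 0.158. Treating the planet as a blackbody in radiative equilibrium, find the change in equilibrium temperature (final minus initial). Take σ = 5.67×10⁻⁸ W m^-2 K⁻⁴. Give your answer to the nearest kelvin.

9 K

Flux at the orbit: S = 1366/(3.60)² = 105.4 W m^-2.
Before: T₁ = [105.4·0.65/(4σ)]^(1/4) = 131.8 K.
After:  T₂ = [105.4·0.842/(4σ)]^(1/4) = 140.6 K.
ΔT = T₂ − T₁ = 8.812 K.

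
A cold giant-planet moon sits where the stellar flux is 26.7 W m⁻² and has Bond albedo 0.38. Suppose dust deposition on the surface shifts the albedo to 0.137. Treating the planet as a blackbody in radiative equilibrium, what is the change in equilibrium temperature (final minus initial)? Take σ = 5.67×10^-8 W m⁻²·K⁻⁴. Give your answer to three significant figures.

Before: T₁ = [26.70·0.62/(4σ)]^(1/4) = 92.43 K.
After:  T₂ = [26.70·0.863/(4σ)]^(1/4) = 100.4 K.
Change: 100.4 − 92.43 = 7.966 K.

7.97 K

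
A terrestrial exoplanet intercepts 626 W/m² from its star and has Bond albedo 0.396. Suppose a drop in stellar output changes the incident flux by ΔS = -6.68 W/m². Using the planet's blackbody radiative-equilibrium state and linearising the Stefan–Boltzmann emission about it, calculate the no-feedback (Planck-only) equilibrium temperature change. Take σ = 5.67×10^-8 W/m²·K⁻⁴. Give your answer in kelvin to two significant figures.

-0.54 kelvin

Unperturbed T_e = [626.0·(1−0.396)/(4σ)]^¼ = 202.1 K.
Only a fraction (1−α) is absorbed and it's spread over 4πR², so ΔF = (1−α)ΔS/4 = -1.009 W/m².
Planck response: λ_P = 4σT_e³ = 4·5.67×10⁻⁸·(202.1)³ = 1.871 W/m²/K.
Hence the no-feedback warming is ΔF/(4σT_e³) = -0.539 K.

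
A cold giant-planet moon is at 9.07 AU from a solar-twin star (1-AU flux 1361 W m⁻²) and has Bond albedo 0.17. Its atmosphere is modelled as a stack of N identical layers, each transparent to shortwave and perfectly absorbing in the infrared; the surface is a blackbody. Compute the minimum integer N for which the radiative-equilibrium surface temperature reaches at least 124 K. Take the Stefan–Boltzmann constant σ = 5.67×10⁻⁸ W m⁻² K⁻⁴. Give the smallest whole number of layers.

Irradiance scales as 1/d², so S = 1361 W m⁻² × (1/9.07)² = 16.54 W m⁻².
OLR = S(1−α)/4 = 3.433 W m⁻²; the top layer radiates at T_e = 88.21 K.
T_s = (N+1)^(1/4)·T_e ≥ 124 K requires N+1 ≥ (T_s/T_e)⁴ = (124/88.21)⁴ = 3.905.
The minimum whole number is N = 3.

3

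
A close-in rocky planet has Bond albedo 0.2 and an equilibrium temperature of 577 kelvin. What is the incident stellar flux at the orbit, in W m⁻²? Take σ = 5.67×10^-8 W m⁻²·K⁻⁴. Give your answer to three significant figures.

Invert the energy balance for S: S = 4σT⁴/(1−α).
The emitted flux is σT⁴ = 6285 W m⁻².
S = 4·6285/0.8 = 31420 W m⁻².

31400 W m⁻²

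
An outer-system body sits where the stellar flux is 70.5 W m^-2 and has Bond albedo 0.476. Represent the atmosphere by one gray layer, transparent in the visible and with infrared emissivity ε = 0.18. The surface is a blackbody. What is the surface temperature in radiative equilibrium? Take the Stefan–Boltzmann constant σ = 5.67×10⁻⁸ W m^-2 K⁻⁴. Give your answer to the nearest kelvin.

116 K

The planet radiates to space at T_e = [S(1−α)/(4σ)]^(1/4) = 113.0 K.
Surface balance with a leaky layer gives σT_s⁴ = σT_e⁴·2/(2−ε), so T_s = T_e·[2/(2−0.18)]^(1/4) = 115.7 K.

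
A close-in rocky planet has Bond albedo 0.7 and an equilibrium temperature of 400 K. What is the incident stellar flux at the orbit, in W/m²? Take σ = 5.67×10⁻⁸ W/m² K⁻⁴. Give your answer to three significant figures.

Invert the energy balance for S: S = 4σT⁴/(1−α).
σT⁴ = 5.67×10⁻⁸·(400)⁴ = 1452 W/m².
So S = 4×1452/(1−0.7) = 19350 W/m².

19400 W/m²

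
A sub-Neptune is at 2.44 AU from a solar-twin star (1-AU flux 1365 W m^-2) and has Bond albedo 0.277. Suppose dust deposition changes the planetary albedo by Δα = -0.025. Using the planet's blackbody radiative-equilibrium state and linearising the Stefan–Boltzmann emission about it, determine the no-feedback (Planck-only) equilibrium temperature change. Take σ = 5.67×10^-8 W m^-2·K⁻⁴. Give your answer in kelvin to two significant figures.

1.4 K

Irradiance scales as 1/d², so S = 1365 W m^-2 × (1/2.44)² = 229.3 W m^-2.
The baseline emission temperature is T_e = 164.4 K.
TOA radiative forcing: ΔF = −S·Δα/4 = −229.3·(-0.025)/4 = 1.433 W m^-2.
The Planck feedback parameter is 4σT_e³ = 1.008 W m^-2/K.
ΔT₀ = ΔF/λ_P = 1.433/1.008 = 1.42 K.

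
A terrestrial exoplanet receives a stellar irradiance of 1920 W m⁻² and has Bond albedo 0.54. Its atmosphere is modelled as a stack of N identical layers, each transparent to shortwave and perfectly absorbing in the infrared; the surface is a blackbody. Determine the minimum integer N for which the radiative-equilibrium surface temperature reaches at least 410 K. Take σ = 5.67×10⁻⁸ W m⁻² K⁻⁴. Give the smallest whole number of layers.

7

OLR = S(1−α)/4 = 220.8 W m⁻²; the top layer radiates at T_e = 249.8 K.
Since T_s⁴ = (N+1)T_e⁴, we need N ≥ (T_s/T_e)⁴ − 1 = 6.256.
The minimum whole number is N = 7.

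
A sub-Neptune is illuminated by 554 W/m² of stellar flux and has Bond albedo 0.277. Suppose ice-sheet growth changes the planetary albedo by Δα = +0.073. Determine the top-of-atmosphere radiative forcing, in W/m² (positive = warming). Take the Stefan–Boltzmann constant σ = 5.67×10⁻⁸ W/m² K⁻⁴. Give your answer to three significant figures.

The change in absorbed flux is Δ[S(1−α)/4] = −SΔα/4 = -10.11 W/m².

-10.1 W/m²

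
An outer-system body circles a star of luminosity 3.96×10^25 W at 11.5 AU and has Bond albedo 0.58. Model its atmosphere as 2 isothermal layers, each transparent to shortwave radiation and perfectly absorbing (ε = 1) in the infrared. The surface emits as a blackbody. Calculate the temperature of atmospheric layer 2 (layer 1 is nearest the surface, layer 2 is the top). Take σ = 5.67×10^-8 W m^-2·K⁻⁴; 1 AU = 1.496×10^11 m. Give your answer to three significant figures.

d = 11.5 × 1.496×10^11 m = 1.720×10^12 m.
S = L/(4πd²) = 1.065 W m^-2.
OLR = S(1−α)/4 = 0.1118 W m^-2; the top layer radiates at T_e = 37.47 K.
In the N-layer model, layer k (counted from the surface) has T_k = (N+1−k)^(1/4)·T_e.
T_2 = (1)^(1/4)·37.47 = 37.47 K.

37.5 kelvin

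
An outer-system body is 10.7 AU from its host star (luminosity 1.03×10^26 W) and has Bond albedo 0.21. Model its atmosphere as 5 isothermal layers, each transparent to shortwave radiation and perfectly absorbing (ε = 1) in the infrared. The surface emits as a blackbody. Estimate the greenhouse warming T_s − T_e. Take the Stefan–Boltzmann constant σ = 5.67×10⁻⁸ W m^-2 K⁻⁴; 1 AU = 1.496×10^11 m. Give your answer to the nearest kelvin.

33 K

d = 10.7 × 1.496×10^11 m = 1.601×10^12 m.
Flux at the orbit: S = L/(4πd²) = 1.03×10^26/(4π·(1.60×10^12)²) = 3.199 W m^-2.
Top-of-atmosphere balance: σT_e⁴ = S(1−α)/4 = 0.6318 W m^-2 → T_e = 57.78 K.
T_s = (N+1)^(1/4)·T_e = 90.42 K.
Warming: T_s − T_e = 32.65 K.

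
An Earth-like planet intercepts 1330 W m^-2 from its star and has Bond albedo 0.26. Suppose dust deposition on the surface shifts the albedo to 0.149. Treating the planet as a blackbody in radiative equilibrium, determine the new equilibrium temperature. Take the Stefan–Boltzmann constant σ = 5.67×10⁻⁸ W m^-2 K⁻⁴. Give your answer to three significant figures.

266 kelvin

T₂ = [S(1−α₂)/(4σ)]^(1/4) = [1330·0.851/(4σ)]^(1/4) = 265.8 K.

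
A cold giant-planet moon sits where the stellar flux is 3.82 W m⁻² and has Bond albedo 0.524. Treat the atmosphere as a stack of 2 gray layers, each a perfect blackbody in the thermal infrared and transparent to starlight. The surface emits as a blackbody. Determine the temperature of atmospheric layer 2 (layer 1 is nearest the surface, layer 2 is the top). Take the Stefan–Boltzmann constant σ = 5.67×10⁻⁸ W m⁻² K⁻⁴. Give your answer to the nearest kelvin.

OLR = S(1−α)/4 = 0.4546 W m⁻²; the top layer radiates at T_e = 53.21 K.
Each opaque layer satisfies 2T_j⁴ = T_{j−1}⁴ + T_{j+1}⁴, giving T_k⁴ = (N+1−k)T_e⁴.
With k = 2: T_2 = (2+1−2)^¼·53.21 K = 53.21 K.

53 kelvin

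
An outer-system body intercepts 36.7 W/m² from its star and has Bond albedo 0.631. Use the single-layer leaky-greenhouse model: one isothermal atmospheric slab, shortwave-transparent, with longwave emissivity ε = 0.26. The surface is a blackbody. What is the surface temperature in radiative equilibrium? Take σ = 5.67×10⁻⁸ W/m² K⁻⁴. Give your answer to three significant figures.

91.0 kelvin

At the top of the atmosphere, σT_e⁴ = S(1−α)/4 = 3.386 W/m², giving T_e = 87.90 K.
Surface balance with a leaky layer gives σT_s⁴ = σT_e⁴·2/(2−ε), so T_s = T_e·[2/(2−0.26)]^(1/4) = 91.02 K.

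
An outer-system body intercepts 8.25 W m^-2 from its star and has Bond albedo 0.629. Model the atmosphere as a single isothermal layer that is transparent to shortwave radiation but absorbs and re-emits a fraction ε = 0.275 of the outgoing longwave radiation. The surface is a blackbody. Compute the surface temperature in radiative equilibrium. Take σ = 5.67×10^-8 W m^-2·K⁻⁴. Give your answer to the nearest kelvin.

63 K

Effective emission temperature (TOA balance): σT_e⁴ = S(1−α)/4 = 0.7652 W m^-2 → T_e = 60.61 K.
Surface balance with a leaky layer gives σT_s⁴ = σT_e⁴·2/(2−ε), so T_s = T_e·[2/(2−0.275)]^(1/4) = 62.89 K.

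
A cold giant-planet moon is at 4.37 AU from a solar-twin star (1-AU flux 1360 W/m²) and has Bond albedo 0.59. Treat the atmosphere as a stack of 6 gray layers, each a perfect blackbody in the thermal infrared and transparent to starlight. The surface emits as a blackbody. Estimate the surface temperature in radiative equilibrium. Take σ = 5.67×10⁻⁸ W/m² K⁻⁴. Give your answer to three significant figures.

173 K

By the inverse-square law, S = 1360/4.37² = 71.22 W/m².
Top-of-atmosphere balance: σT_e⁴ = S(1−α)/4 = 7.300 W/m² → T_e = 106.5 K.
With N = 6 opaque layers, T_s = (N+1)^(1/4)·T_e = 7^(1/4)·106.5 = 173.3 K.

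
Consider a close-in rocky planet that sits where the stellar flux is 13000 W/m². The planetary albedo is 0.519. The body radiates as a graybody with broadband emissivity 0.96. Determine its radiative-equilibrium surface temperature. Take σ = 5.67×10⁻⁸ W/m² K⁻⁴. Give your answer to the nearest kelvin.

Absorbed flux (global mean): S(1−α)/4 = 13000·0.481/4 = 1563 W/m².
Radiative balance εσT⁴ = 1563 gives T = [1563/(0.96·σ)]^(1/4) = 411.7 K.

412 K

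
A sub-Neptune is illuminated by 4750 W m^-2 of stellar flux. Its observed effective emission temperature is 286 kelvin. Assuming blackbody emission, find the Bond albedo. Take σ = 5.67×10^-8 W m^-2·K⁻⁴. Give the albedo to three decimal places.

0.681

Energy balance: S(1−α)/4 = σT⁴, so 1−α = 4σT⁴/S.
σT⁴ = 379.4 W m^-2, so 4σT⁴ = 1517 W m^-2.
Hence α = 1 − 1517/4750 = 0.6805.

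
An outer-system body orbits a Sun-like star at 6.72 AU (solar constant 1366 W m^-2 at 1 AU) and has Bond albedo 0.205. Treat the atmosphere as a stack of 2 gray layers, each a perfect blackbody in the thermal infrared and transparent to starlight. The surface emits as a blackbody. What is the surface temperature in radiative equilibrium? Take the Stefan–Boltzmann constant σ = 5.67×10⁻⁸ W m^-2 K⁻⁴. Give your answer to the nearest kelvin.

134 kelvin

Irradiance scales as 1/d², so S = 1366 W m^-2 × (1/6.72)² = 30.25 W m^-2.
OLR = S(1−α)/4 = 6.012 W m^-2; the top layer radiates at T_e = 101.5 K.
For an N-layer opaque stack, T_s⁴ = (N+1)T_e⁴, hence T_s = (3)^(1/4)×101.5 K = 133.5 K.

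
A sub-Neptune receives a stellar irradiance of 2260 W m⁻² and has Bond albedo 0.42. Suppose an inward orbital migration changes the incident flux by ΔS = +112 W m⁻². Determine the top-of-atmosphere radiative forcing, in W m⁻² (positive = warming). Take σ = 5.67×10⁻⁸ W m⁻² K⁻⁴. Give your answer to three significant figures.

16.2 W m⁻²

ΔF = Δ[S(1−α)]/4 = (1−0.42)·+112/4 = 16.24 W m⁻².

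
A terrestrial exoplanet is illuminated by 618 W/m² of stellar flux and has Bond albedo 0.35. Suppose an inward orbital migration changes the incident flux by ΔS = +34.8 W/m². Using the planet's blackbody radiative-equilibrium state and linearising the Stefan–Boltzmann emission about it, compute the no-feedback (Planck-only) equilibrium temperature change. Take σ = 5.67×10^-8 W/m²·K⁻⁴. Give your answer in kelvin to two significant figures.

2.9 K

Unperturbed T_e = [618.0·(1−0.35)/(4σ)]^¼ = 205.1 K.
ΔF = Δ[S(1−α)]/4 = (1−0.35)·+34.8/4 = 5.655 W/m².
The Planck feedback parameter is 4σT_e³ = 1.958 W/m²/K.
ΔT₀ = ΔF/λ_P = 5.655/1.958 = 2.89 K.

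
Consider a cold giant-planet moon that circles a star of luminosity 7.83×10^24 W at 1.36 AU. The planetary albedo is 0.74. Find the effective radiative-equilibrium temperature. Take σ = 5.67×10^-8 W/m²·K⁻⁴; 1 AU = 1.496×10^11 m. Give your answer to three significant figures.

d = 1.36 × 1.496×10^11 m = 2.035×10^11 m.
Spreading L over a sphere of radius d: S = 7.83×10^24/(4π·2.03×10^11²) = 15.05 W/m².
Absorbed flux (global mean): S(1−α)/4 = 15.05·0.26/4 = 0.9784 W/m².
In equilibrium σT⁴ equals this, so T = 64.45 K.

64.5 K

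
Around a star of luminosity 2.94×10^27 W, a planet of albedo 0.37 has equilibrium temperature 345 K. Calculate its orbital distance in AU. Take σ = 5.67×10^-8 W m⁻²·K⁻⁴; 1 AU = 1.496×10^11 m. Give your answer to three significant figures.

1.43 AU

Required flux: S = 4σT⁴/(1−α) = 5100 W m⁻².
Then d = [L/(4πS)]^(1/2) = 2.142×10^11 m, i.e. 1.432 AU.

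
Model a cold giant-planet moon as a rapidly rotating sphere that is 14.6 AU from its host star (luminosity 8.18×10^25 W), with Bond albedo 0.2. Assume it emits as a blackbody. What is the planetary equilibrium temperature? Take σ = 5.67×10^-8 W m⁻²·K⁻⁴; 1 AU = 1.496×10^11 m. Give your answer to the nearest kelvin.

47 kelvin

d = 14.6 × 1.496×10^11 m = 2.184×10^12 m.
S = L/(4πd²) = 1.365 W m⁻².
Averaging over the sphere, the absorbed flux is S(1−α)/4 = 0.2729 W m⁻².
Set σT⁴ = 0.2729 → T = (0.2729/σ)^(1/4) = 46.84 K.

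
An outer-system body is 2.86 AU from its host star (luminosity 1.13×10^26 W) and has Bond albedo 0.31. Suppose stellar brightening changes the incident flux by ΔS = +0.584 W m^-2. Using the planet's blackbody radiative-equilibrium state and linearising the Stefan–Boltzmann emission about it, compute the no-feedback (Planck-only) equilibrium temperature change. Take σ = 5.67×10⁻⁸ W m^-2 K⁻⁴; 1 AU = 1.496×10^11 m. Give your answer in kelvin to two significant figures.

Orbital distance: d = 2.86 AU = 4.279×10^11 m.
Spreading L over a sphere of radius d: S = 1.13×10^26/(4π·4.28×10^11²) = 49.12 W m^-2.
Unperturbed T_e = [49.12·(1−0.31)/(4σ)]^¼ = 110.6 K.
Only a fraction (1−α) is absorbed and it's spread over 4πR², so ΔF = (1−α)ΔS/4 = 0.1007 W m^-2.
Planck response: λ_P = 4σT_e³ = 4·5.67×10⁻⁸·(110.6)³ = 0.3066 W m^-2/K.
So ΔT₀ = 0.1007/0.3066 = 0.329 K.

0.33 kelvin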